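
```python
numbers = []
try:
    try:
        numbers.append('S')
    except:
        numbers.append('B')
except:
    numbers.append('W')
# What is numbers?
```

Step-by-step execution trace:
1. Inner try: `numbers.append('S')` → numbers = ['S']. No exception raised.
2. Inner `except` is skipped.
3. Inner try completes normally; outer `except` is skipped.
Result: ['S']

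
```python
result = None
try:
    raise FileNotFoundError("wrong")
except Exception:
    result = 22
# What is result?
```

Step-by-step execution trace:
1. `raise FileNotFoundError(...)` raises FileNotFoundError.
2. `except Exception` matches (FileNotFoundError is a subclass of Exception) → result = 22.
Result: 22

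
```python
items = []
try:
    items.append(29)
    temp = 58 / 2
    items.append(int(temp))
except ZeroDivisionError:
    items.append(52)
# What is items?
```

Step-by-step execution trace:
1. try: `items.append(29)` → items = [29].
2. `temp = 58 / 2` → temp = 29.0. No exception raised.
3. `items.append(int(temp))` → items = [29, 29].
4. `except ZeroDivisionError` is skipped (no exception was raised).
Result: [29, 29]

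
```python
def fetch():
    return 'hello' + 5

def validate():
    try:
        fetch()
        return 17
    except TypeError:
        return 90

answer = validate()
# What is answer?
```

Step-by-step execution trace:
1. `validate()` calls `fetch()`.
2. `fetch()` evaluates `'hello' + 5`, which raises TypeError; it propagates to the caller.
3. `return 17` is not reached.
4. `except TypeError` in validate matches → returns 90.
5. answer = 90.
Result: 90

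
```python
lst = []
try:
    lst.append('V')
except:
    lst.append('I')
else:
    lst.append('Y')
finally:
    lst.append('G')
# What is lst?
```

Step-by-step execution trace:
1. try: `lst.append('V')` → lst = ['V']. No exception raised.
2. `except` is skipped.
3. `else` runs: `lst.append('Y')` → lst = ['V', 'Y'].
4. `finally` always runs: `lst.append('G')` → lst = ['V', 'Y', 'G'].
Result: ['V', 'Y', 'G']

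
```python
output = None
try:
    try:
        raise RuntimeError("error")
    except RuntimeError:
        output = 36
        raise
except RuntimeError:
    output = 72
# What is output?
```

Step-by-step execution trace:
1. Inner try: `raise RuntimeError("error")` raises RuntimeError.
2. Inner `except RuntimeError` matches → output = 36.
3. bare `raise` re-raises the same RuntimeError.
4. Outer `except RuntimeError` matches → output = 72.
Result: 72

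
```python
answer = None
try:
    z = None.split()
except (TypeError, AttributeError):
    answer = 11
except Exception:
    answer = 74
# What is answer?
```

Step-by-step execution trace:
1. `z = None.split()` raises AttributeError.
2. `except (TypeError, AttributeError)` matches (AttributeError is in the tuple) → answer = 11.
3. `except Exception` is not reached.
Result: 11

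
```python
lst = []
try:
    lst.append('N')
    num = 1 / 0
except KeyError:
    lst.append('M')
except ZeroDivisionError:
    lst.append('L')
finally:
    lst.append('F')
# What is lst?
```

Step-by-step execution trace:
1. try: `lst.append('N')` → lst = ['N'].
2. `num = 1 / 0` raises ZeroDivisionError.
3. `except KeyError` does not match ZeroDivisionError; skipped.
4. `except ZeroDivisionError` matches → `lst.append('L')` → lst = ['N', 'L'].
5. finally always runs: `lst.append('F')` → lst = ['N', 'L', 'F'].
Result: ['N', 'L', 'F']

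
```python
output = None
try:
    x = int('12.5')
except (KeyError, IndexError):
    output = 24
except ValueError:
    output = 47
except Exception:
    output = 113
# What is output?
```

Step-by-step execution trace:
1. `x = int('12.5')` raises ValueError.
2. `except (KeyError, IndexError)` does not match ValueError; skipped.
3. `except ValueError` matches (exact type match) → output = 47.
4. `except Exception` is not reached.
Result: 47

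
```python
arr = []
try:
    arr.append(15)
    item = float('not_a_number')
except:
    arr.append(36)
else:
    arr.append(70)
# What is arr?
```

Step-by-step execution trace:
1. try: `arr.append(15)` → arr = [15].
2. `item = float('not_a_number')` raises ValueError.
3. bare `except` matches → `arr.append(36)` → arr = [15, 36].
4. `else` is skipped (an exception was raised).
Result: [15, 36]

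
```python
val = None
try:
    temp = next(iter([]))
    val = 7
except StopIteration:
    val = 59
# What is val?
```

Step-by-step execution trace:
1. `temp = next(iter([]))` raises StopIteration.
2. `val = 7` is not reached.
3. `except StopIteration` matches → val = 59.
Result: 59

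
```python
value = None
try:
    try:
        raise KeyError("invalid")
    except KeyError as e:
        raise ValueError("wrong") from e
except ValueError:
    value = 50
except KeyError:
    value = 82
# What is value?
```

Step-by-step execution trace:
1. Inner try raises KeyError; inner `except KeyError as e` catches it.
2. `raise ValueError(...) from e` raises ValueError (KeyError is attached as __cause__, but only ValueError is active).
3. Outer `except ValueError` matches → value = 50.
4. `except KeyError` is not reached.
Result: 50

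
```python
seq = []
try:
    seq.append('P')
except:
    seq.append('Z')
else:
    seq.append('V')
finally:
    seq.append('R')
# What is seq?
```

Step-by-step execution trace:
1. try: `seq.append('P')` → seq = ['P']. No exception raised.
2. `except` is skipped.
3. `else` runs: `seq.append('V')` → seq = ['P', 'V'].
4. `finally` always runs: `seq.append('R')` → seq = ['P', 'V', 'R'].
Result: ['P', 'V', 'R']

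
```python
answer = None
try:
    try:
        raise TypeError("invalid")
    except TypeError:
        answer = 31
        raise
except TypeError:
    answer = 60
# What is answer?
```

Step-by-step execution trace:
1. Inner try: `raise TypeError("invalid")` raises TypeError.
2. Inner `except TypeError` matches → answer = 31.
3. bare `raise` re-raises the same TypeError.
4. Outer `except TypeError` matches → answer = 60.
Result: 60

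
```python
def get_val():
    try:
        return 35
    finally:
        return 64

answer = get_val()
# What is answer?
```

Step-by-step execution trace:
1. `get_val()` enters try: `return 35` sets pending return value 35.
2. Before returning, `finally: return 64` runs and overrides the pending return.
3. get_val() returns 64 → answer = 64.
Result: 64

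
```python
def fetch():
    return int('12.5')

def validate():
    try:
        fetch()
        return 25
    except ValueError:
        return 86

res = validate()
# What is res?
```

Step-by-step execution trace:
1. `validate()` calls `fetch()`.
2. `fetch()` evaluates `int('12.5')`, which raises ValueError; it propagates to the caller.
3. `return 25` is not reached.
4. `except ValueError` in validate matches → returns 86.
5. res = 86.
Result: 86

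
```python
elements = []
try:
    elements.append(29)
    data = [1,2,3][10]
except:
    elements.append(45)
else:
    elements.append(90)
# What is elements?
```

Step-by-step execution trace:
1. try: `elements.append(29)` → elements = [29].
2. `data = [1,2,3][10]` raises IndexError.
3. bare `except` matches → `elements.append(45)` → elements = [29, 45].
4. `else` is skipped (an exception was raised).
Result: [29, 45]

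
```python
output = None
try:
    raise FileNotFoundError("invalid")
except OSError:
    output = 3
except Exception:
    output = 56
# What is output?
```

Step-by-step execution trace:
1. `raise FileNotFoundError(...)` raises FileNotFoundError.
2. `except OSError` matches (FileNotFoundError is a subclass of OSError) → output = 3.
3. `except Exception` is not reached.
Result: 3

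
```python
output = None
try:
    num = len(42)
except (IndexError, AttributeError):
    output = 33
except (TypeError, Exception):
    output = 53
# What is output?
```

Step-by-step execution trace:
1. `num = len(42)` raises TypeError.
2. `except (IndexError, AttributeError)` does not match TypeError; skipped.
3. `except (TypeError, Exception)` matches (TypeError is in the tuple) → output = 53.
Result: 53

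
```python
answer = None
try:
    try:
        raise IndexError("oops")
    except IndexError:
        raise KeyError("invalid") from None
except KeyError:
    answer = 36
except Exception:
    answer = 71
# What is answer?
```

Step-by-step execution trace:
1. Inner try raises IndexError; inner `except IndexError` catches it.
2. `raise KeyError(...) from None` raises KeyError (from None suppresses __context__, but the active exception is still KeyError).
3. Outer `except KeyError` matches → answer = 36.
4. `except Exception` is not reached.
Result: 36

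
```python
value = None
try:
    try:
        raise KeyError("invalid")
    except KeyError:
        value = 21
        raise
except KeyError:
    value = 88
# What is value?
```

Step-by-step execution trace:
1. Inner try: `raise KeyError("invalid")` raises KeyError.
2. Inner `except KeyError` matches → value = 21.
3. bare `raise` re-raises the same KeyError.
4. Outer `except KeyError` matches → value = 88.
Result: 88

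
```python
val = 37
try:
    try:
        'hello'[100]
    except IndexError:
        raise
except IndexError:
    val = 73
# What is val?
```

Step-by-step execution trace:
1. Inner try: `'hello'[100]` raises IndexError.
2. Inner `except IndexError` matches; bare `raise` re-raises the same IndexError.
3. Outer `except IndexError` matches → val = 73.
Result: 73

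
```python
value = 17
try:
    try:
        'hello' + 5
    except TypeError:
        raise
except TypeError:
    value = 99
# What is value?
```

Step-by-step execution trace:
1. Inner try: `'hello' + 5` raises TypeError.
2. Inner `except TypeError` matches; bare `raise` re-raises the same TypeError.
3. Outer `except TypeError` matches → value = 99.
Result: 99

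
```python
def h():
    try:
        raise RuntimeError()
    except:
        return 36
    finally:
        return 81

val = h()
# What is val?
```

Step-by-step execution trace:
1. `h()` enters try: `raise RuntimeError()` raises RuntimeError.
2. bare `except` matches → `return 36` sets pending return value 36.
3. Before returning, `finally: return 81` runs and overrides the pending return.
4. h() returns 81 → val = 81.
Result: 81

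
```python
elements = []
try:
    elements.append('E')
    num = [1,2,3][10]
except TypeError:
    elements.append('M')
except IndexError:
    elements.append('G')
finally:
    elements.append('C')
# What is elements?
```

Step-by-step execution trace:
1. try: `elements.append('E')` → elements = ['E'].
2. `num = [1,2,3][10]` raises IndexError.
3. `except TypeError` does not match IndexError; skipped.
4. `except IndexError` matches → `elements.append('G')` → elements = ['E', 'G'].
5. finally always runs: `elements.append('C')` → elements = ['E', 'G', 'C'].
Result: ['E', 'G', 'C']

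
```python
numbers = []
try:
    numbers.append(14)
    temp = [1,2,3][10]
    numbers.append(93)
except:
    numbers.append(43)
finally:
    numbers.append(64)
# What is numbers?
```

Step-by-step execution trace:
1. try: `numbers.append(14)` → numbers = [14].
2. `temp = [1,2,3][10]` raises IndexError; `numbers.append(93)` is not reached.
3. bare `except` matches → `numbers.append(43)` → numbers = [14, 43].
4. finally always runs: `numbers.append(64)` → numbers = [14, 43, 64].
Result: [14, 43, 64]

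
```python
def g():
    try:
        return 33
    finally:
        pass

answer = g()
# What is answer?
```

Step-by-step execution trace:
1. `g()` enters try: `return 33` sets pending return value 33.
2. Before returning, `finally: pass` runs (no effect).
3. g() returns 33 → answer = 33.
Result: 33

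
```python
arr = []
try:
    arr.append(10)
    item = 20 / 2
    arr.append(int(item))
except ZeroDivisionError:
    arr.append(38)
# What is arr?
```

Step-by-step execution trace:
1. try: `arr.append(10)` → arr = [10].
2. `item = 20 / 2` → item = 10.0. No exception raised.
3. `arr.append(int(item))` → arr = [10, 10].
4. `except ZeroDivisionError` is skipped (no exception was raised).
Result: [10, 10]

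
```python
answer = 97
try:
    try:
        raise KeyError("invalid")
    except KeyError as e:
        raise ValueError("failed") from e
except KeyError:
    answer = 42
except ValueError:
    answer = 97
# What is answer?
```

Step-by-step execution trace:
1. Inner try raises KeyError; inner `except KeyError as e` catches it.
2. `raise ValueError(...) from e` raises ValueError (KeyError is attached as __cause__, but only ValueError is active).
3. Outer `except KeyError` does not match ValueError; skipped.
4. Outer `except ValueError` matches → answer = 97.
Result: 97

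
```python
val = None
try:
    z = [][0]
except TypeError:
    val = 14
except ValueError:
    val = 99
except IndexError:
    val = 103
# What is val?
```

Step-by-step execution trace:
1. `z = [][0]` raises IndexError.
2. `except TypeError` does not match IndexError; skipped.
3. `except ValueError` does not match IndexError; skipped.
4. `except IndexError` matches → val = 103.
Result: 103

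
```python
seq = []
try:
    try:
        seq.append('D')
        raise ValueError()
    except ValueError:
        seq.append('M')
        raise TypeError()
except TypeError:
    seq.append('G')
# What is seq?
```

Step-by-step execution trace:
1. Inner try: `seq.append('D')` → seq = ['D'].
2. `raise ValueError()` raises ValueError.
3. Inner `except ValueError` matches → `seq.append('M')` → seq = ['D', 'M'].
4. `raise TypeError()` raises TypeError; propagates to outer try.
5. Outer `except TypeError` matches → `seq.append('G')` → seq = ['D', 'M', 'G'].
Result: ['D', 'M', 'G']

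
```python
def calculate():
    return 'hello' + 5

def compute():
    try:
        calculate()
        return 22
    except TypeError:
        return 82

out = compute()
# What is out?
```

Step-by-step execution trace:
1. `compute()` calls `calculate()`.
2. `calculate()` evaluates `'hello' + 5`, which raises TypeError; it propagates to the caller.
3. `return 22` is not reached.
4. `except TypeError` in compute matches → returns 82.
5. out = 82.
Result: 82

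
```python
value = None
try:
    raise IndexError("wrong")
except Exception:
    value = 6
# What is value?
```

Step-by-step execution trace:
1. `raise IndexError(...)` raises IndexError.
2. `except Exception` matches (IndexError is a subclass of Exception) → value = 6.
Result: 6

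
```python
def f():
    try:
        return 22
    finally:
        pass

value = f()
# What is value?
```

Step-by-step execution trace:
1. `f()` enters try: `return 22` sets pending return value 22.
2. Before returning, `finally: pass` runs (no effect).
3. f() returns 22 → value = 22.
Result: 22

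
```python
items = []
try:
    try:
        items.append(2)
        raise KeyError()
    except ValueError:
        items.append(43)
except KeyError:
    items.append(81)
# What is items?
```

Step-by-step execution trace:
1. Inner try: `items.append(2)` → items = [2].
2. `raise KeyError()` raises KeyError.
3. Inner `except ValueError` does not match KeyError; exception propagates to outer try.
4. Outer `except KeyError` matches → `items.append(81)` → items = [2, 81].
Result: [2, 81]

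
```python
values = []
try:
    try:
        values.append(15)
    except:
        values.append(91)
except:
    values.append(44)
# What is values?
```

Step-by-step execution trace:
1. Inner try: `values.append(15)` → values = [15]. No exception raised.
2. Inner `except` is skipped.
3. Inner try completes normally; outer `except` is skipped.
Result: [15]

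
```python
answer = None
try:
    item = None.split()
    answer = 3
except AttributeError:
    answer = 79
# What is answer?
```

Step-by-step execution trace:
1. `item = None.split()` raises AttributeError.
2. `answer = 3` is not reached.
3. `except AttributeError` matches → answer = 79.
Result: 79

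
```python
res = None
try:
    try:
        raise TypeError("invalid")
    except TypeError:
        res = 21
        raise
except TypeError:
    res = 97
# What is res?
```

Step-by-step execution trace:
1. Inner try: `raise TypeError("invalid")` raises TypeError.
2. Inner `except TypeError` matches → res = 21.
3. bare `raise` re-raises the same TypeError.
4. Outer `except TypeError` matches → res = 97.
Result: 97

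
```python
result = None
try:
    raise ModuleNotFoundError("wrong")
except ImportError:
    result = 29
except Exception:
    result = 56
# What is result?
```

Step-by-step execution trace:
1. `raise ModuleNotFoundError(...)` raises ModuleNotFoundError.
2. `except ImportError` matches (ModuleNotFoundError is a subclass of ImportError) → result = 29.
3. `except Exception` is not reached.
Result: 29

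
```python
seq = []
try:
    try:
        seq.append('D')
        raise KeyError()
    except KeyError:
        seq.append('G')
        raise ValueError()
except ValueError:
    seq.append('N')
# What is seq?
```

Step-by-step execution trace:
1. Inner try: `seq.append('D')` → seq = ['D'].
2. `raise KeyError()` raises KeyError.
3. Inner `except KeyError` matches → `seq.append('G')` → seq = ['D', 'G'].
4. `raise ValueError()` raises ValueError; propagates to outer try.
5. Outer `except ValueError` matches → `seq.append('N')` → seq = ['D', 'G', 'N'].
Result: ['D', 'G', 'N']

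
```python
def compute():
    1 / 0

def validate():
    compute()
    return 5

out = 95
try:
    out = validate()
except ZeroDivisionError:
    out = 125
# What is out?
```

Step-by-step execution trace:
1. out starts at 95.
2. try: `validate()` calls `compute()`.
3. `compute()` evaluates `1 / 0`, which raises ZeroDivisionError; it propagates through validate (uncaught).
4. `return 5` in validate is not reached; the assignment to out does not complete.
5. `except ZeroDivisionError` matches → out = 125.
Result: 125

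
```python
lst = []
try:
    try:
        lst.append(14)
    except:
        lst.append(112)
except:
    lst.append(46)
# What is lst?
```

Step-by-step execution trace:
1. Inner try: `lst.append(14)` → lst = [14]. No exception raised.
2. Inner `except` is skipped.
3. Inner try completes normally; outer `except` is skipped.
Result: [14]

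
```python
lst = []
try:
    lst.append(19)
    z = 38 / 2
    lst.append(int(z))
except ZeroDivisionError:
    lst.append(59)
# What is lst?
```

Step-by-step execution trace:
1. try: `lst.append(19)` → lst = [19].
2. `z = 38 / 2` → z = 19.0. No exception raised.
3. `lst.append(int(z))` → lst = [19, 19].
4. `except ZeroDivisionError` is skipped (no exception was raised).
Result: [19, 19]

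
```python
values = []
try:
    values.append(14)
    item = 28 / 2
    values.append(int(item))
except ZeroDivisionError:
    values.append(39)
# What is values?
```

Step-by-step execution trace:
1. try: `values.append(14)` → values = [14].
2. `item = 28 / 2` → item = 14.0. No exception raised.
3. `values.append(int(item))` → values = [14, 14].
4. `except ZeroDivisionError` is skipped (no exception was raised).
Result: [14, 14]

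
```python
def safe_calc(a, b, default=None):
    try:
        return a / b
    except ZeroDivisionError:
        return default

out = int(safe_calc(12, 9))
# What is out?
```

Step-by-step execution trace:
1. `safe_calc(12, 9)` enters try: `return 12 / 9` → returns 1.3333333333333333. No exception raised.
2. `except ZeroDivisionError` is skipped.
3. `int(1.3333333333333333)` → 1 → out = 1.
Result: 1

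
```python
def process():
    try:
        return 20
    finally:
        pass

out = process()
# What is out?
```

Step-by-step execution trace:
1. `process()` enters try: `return 20` sets pending return value 20.
2. Before returning, `finally: pass` runs (no effect).
3. process() returns 20 → out = 20.
Result: 20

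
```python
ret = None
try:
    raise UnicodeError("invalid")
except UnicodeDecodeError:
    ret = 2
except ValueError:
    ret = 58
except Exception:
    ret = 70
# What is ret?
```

Step-by-step execution trace:
1. `raise UnicodeError(...)` raises UnicodeError.
2. `except UnicodeDecodeError` does not match (UnicodeError is not a subclass of UnicodeDecodeError); skipped.
3. `except ValueError` matches (UnicodeError is a subclass of ValueError) → ret = 58.
4. `except Exception` is not reached.
Result: 58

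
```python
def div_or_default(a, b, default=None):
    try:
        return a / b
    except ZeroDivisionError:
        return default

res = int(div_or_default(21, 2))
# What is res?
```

Step-by-step execution trace:
1. `div_or_default(21, 2)` enters try: `return 21 / 2` → returns 10.5. No exception raised.
2. `except ZeroDivisionError` is skipped.
3. `int(10.5)` → 10 → res = 10.
Result: 10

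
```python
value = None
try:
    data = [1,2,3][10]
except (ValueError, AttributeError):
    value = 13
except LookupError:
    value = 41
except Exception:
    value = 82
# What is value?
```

Step-by-step execution trace:
1. `data = [1,2,3][10]` raises IndexError.
2. `except (ValueError, AttributeError)` does not match IndexError; skipped.
3. `except LookupError` matches (IndexError is a subclass of LookupError) → value = 41.
4. `except Exception` is not reached.
Result: 41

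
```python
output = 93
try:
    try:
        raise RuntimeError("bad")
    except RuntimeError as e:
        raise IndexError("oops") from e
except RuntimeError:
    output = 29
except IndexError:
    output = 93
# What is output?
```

Step-by-step execution trace:
1. Inner try raises RuntimeError; inner `except RuntimeError as e` catches it.
2. `raise IndexError(...) from e` raises IndexError (RuntimeError is attached as __cause__, but only IndexError is active).
3. Outer `except RuntimeError` does not match IndexError; skipped.
4. Outer `except IndexError` matches → output = 93.
Result: 93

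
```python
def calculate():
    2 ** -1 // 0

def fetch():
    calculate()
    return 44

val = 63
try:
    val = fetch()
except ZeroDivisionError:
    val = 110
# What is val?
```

Step-by-step execution trace:
1. val starts at 63.
2. try: `fetch()` calls `calculate()`.
3. `calculate()` evaluates `2 ** -1 // 0`, which raises ZeroDivisionError; it propagates through fetch (uncaught).
4. `return 44` in fetch is not reached; the assignment to val does not complete.
5. `except ZeroDivisionError` matches → val = 110.
Result: 110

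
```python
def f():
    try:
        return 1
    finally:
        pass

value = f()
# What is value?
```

Step-by-step execution trace:
1. `f()` enters try: `return 1` sets pending return value 1.
2. Before returning, `finally: pass` runs (no effect).
3. f() returns 1 → value = 1.
Result: 1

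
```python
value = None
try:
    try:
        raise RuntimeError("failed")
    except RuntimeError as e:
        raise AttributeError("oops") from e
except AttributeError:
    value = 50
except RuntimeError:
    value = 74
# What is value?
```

Step-by-step execution trace:
1. Inner try raises RuntimeError; inner `except RuntimeError as e` catches it.
2. `raise AttributeError(...) from e` raises AttributeError (RuntimeError is attached as __cause__, but only AttributeError is active).
3. Outer `except AttributeError` matches → value = 50.
4. `except RuntimeError` is not reached.
Result: 50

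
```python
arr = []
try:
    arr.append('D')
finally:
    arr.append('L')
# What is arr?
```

Step-by-step execution trace:
1. try: `arr.append('D')` → arr = ['D'].
2. The try body completes without raising.
3. finally always runs: `arr.append('L')` → arr = ['D', 'L'].
Result: ['D', 'L']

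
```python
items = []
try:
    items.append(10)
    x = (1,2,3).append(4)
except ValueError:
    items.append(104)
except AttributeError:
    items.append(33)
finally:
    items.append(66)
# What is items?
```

Step-by-step execution trace:
1. try: `items.append(10)` → items = [10].
2. `x = (1,2,3).append(4)` raises AttributeError.
3. `except ValueError` does not match AttributeError; skipped.
4. `except AttributeError` matches → `items.append(33)` → items = [10, 33].
5. finally always runs: `items.append(66)` → items = [10, 33, 66].
Result: [10, 33, 66]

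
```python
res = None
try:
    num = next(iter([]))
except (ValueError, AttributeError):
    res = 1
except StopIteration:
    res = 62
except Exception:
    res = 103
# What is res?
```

Step-by-step execution trace:
1. `num = next(iter([]))` raises StopIteration.
2. `except (ValueError, AttributeError)` does not match StopIteration; skipped.
3. `except StopIteration` matches (exact type match) → res = 62.
4. `except Exception` is not reached.
Result: 62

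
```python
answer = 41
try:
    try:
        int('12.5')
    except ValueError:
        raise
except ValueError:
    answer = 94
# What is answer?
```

Step-by-step execution trace:
1. Inner try: `int('12.5')` raises ValueError.
2. Inner `except ValueError` matches; bare `raise` re-raises the same ValueError.
3. Outer `except ValueError` matches → answer = 94.
Result: 94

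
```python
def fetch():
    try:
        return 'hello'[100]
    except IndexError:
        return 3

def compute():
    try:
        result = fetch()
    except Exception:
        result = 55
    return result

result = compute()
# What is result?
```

Step-by-step execution trace:
1. `compute()` calls `fetch()`.
2. In fetch: `'hello'[100]` raises IndexError; `except IndexError` catches it → returns 3.
3. In compute: `result = fetch()` → result = 3. No exception reaches compute.
4. `except Exception` is skipped; compute returns 3.
5. result = 3.
Result: 3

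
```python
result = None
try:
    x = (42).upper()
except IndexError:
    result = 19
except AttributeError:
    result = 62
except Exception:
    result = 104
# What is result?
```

Step-by-step execution trace:
1. `x = (42).upper()` raises AttributeError.
2. `except IndexError` does not match AttributeError; skipped.
3. `except AttributeError` matches → result = 62.
4. Remaining except clauses are skipped.
Result: 62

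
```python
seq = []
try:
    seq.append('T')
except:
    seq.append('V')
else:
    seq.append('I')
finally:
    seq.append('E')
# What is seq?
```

Step-by-step execution trace:
1. try: `seq.append('T')` → seq = ['T']. No exception raised.
2. `except` is skipped.
3. `else` runs: `seq.append('I')` → seq = ['T', 'I'].
4. `finally` always runs: `seq.append('E')` → seq = ['T', 'I', 'E'].
Result: ['T', 'I', 'E']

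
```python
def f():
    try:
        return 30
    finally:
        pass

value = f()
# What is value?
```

Step-by-step execution trace:
1. `f()` enters try: `return 30` sets pending return value 30.
2. Before returning, `finally: pass` runs (no effect).
3. f() returns 30 → value = 30.
Result: 30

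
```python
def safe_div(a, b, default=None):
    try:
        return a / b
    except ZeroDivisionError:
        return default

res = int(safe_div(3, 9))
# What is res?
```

Step-by-step execution trace:
1. `safe_div(3, 9)` enters try: `return 3 / 9` → returns 0.3333333333333333. No exception raised.
2. `except ZeroDivisionError` is skipped.
3. `int(0.3333333333333333)` → 0 → res = 0.
Result: 0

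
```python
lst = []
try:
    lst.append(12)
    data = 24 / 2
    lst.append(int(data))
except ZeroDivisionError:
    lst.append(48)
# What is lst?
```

Step-by-step execution trace:
1. try: `lst.append(12)` → lst = [12].
2. `data = 24 / 2` → data = 12.0. No exception raised.
3. `lst.append(int(data))` → lst = [12, 12].
4. `except ZeroDivisionError` is skipped (no exception was raised).
Result: [12, 12]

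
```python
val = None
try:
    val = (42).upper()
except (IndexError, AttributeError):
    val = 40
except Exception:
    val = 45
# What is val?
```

Step-by-step execution trace:
1. `val = (42).upper()` raises AttributeError.
2. `except (IndexError, AttributeError)` matches (AttributeError is in the tuple) → val = 40.
3. `except Exception` is not reached.
Result: 40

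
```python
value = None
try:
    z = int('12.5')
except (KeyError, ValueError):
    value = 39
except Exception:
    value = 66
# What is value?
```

Step-by-step execution trace:
1. `z = int('12.5')` raises ValueError.
2. `except (KeyError, ValueError)` matches (ValueError is in the tuple) → value = 39.
3. `except Exception` is not reached.
Result: 39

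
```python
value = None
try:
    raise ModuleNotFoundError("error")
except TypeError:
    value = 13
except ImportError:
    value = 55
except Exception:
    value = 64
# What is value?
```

Step-by-step execution trace:
1. `raise ModuleNotFoundError(...)` raises ModuleNotFoundError.
2. `except TypeError` does not match (ModuleNotFoundError is not a subclass of TypeError); skipped.
3. `except ImportError` matches (ModuleNotFoundError is a subclass of ImportError) → value = 55.
4. `except Exception` is not reached.
Result: 55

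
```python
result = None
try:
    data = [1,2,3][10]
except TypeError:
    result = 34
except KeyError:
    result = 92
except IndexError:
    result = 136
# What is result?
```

Step-by-step execution trace:
1. `data = [1,2,3][10]` raises IndexError.
2. `except TypeError` does not match IndexError; skipped.
3. `except KeyError` does not match IndexError; skipped.
4. `except IndexError` matches → result = 136.
Result: 136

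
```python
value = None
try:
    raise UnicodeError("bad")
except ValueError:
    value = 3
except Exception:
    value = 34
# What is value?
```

Step-by-step execution trace:
1. `raise UnicodeError(...)` raises UnicodeError.
2. `except ValueError` matches (UnicodeError is a subclass of ValueError) → value = 3.
3. `except Exception` is not reached.
Result: 3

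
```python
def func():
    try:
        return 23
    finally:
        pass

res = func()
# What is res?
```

Step-by-step execution trace:
1. `func()` enters try: `return 23` sets pending return value 23.
2. Before returning, `finally: pass` runs (no effect).
3. func() returns 23 → res = 23.
Result: 23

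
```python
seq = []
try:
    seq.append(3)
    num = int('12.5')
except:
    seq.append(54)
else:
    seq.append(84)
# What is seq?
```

Step-by-step execution trace:
1. try: `seq.append(3)` → seq = [3].
2. `num = int('12.5')` raises ValueError.
3. bare `except` matches → `seq.append(54)` → seq = [3, 54].
4. `else` is skipped (an exception was raised).
Result: [3, 54]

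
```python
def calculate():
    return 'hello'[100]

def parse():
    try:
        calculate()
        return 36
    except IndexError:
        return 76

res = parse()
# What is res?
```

Step-by-step execution trace:
1. `parse()` calls `calculate()`.
2. `calculate()` evaluates `'hello'[100]`, which raises IndexError; it propagates to the caller.
3. `return 36` is not reached.
4. `except IndexError` in parse matches → returns 76.
5. res = 76.
Result: 76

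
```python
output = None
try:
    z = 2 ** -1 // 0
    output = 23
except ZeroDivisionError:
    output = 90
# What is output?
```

Step-by-step execution trace:
1. `z = 2 ** -1 // 0` raises ZeroDivisionError.
2. `output = 23` is not reached.
3. `except ZeroDivisionError` matches → output = 90.
Result: 90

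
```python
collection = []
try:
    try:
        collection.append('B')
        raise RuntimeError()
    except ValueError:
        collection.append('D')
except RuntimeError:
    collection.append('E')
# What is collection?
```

Step-by-step execution trace:
1. Inner try: `collection.append('B')` → collection = ['B'].
2. `raise RuntimeError()` raises RuntimeError.
3. Inner `except ValueError` does not match RuntimeError; exception propagates to outer try.
4. Outer `except RuntimeError` matches → `collection.append('E')` → collection = ['B', 'E'].
Result: ['B', 'E']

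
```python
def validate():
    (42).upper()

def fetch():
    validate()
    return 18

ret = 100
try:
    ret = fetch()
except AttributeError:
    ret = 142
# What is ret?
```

Step-by-step execution trace:
1. ret starts at 100.
2. try: `fetch()` calls `validate()`.
3. `validate()` evaluates `(42).upper()`, which raises AttributeError; it propagates through fetch (uncaught).
4. `return 18` in fetch is not reached; the assignment to ret does not complete.
5. `except AttributeError` matches → ret = 142.
Result: 142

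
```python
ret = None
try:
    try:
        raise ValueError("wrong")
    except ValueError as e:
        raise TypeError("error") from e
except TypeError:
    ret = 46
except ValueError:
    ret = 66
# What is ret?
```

Step-by-step execution trace:
1. Inner try raises ValueError; inner `except ValueError as e` catches it.
2. `raise TypeError(...) from e` raises TypeError (ValueError is attached as __cause__, but only TypeError is active).
3. Outer `except TypeError` matches → ret = 46.
4. `except ValueError` is not reached.
Result: 46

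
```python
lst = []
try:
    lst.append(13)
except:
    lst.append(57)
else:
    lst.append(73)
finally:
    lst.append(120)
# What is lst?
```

Step-by-step execution trace:
1. try: `lst.append(13)` → lst = [13]. No exception raised.
2. `except` is skipped.
3. `else` runs: `lst.append(73)` → lst = [13, 73].
4. `finally` always runs: `lst.append(120)` → lst = [13, 73, 120].
Result: [13, 73, 120]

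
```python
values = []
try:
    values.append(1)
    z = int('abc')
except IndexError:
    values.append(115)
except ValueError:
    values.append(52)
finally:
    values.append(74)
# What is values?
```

Step-by-step execution trace:
1. try: `values.append(1)` → values = [1].
2. `z = int('abc')` raises ValueError.
3. `except IndexError` does not match ValueError; skipped.
4. `except ValueError` matches → `values.append(52)` → values = [1, 52].
5. finally always runs: `values.append(74)` → values = [1, 52, 74].
Result: [1, 52, 74]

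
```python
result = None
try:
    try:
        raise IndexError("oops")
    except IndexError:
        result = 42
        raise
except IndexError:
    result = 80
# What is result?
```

Step-by-step execution trace:
1. Inner try: `raise IndexError("oops")` raises IndexError.
2. Inner `except IndexError` matches → result = 42.
3. bare `raise` re-raises the same IndexError.
4. Outer `except IndexError` matches → result = 80.
Result: 80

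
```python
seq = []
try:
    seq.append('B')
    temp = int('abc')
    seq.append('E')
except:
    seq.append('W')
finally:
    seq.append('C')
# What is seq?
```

Step-by-step execution trace:
1. try: `seq.append('B')` → seq = ['B'].
2. `temp = int('abc')` raises ValueError; `seq.append('E')` is not reached.
3. bare `except` matches → `seq.append('W')` → seq = ['B', 'W'].
4. finally always runs: `seq.append('C')` → seq = ['B', 'W', 'C'].
Result: ['B', 'W', 'C']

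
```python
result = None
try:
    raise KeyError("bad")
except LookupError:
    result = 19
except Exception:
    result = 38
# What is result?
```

Step-by-step execution trace:
1. `raise KeyError(...)` raises KeyError.
2. `except LookupError` matches (KeyError is a subclass of LookupError) → result = 19.
3. `except Exception` is not reached.
Result: 19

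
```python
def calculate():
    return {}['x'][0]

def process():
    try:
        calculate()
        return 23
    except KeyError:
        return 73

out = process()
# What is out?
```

Step-by-step execution trace:
1. `process()` calls `calculate()`.
2. `calculate()` evaluates `{}['x'][0]`, which raises KeyError; it propagates to the caller.
3. `return 23` is not reached.
4. `except KeyError` in process matches → returns 73.
5. out = 73.
Result: 73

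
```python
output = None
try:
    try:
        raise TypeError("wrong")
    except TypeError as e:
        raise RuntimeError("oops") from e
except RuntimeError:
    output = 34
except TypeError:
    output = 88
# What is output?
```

Step-by-step execution trace:
1. Inner try raises TypeError; inner `except TypeError as e` catches it.
2. `raise RuntimeError(...) from e` raises RuntimeError (TypeError is attached as __cause__, but only RuntimeError is active).
3. Outer `except RuntimeError` matches → output = 34.
4. `except TypeError` is not reached.
Result: 34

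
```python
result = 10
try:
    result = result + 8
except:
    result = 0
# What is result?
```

Step-by-step execution trace:
1. result starts at 10.
2. try: `result = result + 8` → result = 18. No exception raised.
3. `except` is skipped.
Result: 18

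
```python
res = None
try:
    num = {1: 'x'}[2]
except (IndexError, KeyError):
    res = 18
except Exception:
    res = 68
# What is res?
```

Step-by-step execution trace:
1. `num = {1: 'x'}[2]` raises KeyError.
2. `except (IndexError, KeyError)` matches (KeyError is in the tuple) → res = 18.
3. `except Exception` is not reached.
Result: 18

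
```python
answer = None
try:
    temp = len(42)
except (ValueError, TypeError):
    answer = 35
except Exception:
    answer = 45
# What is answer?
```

Step-by-step execution trace:
1. `temp = len(42)` raises TypeError.
2. `except (ValueError, TypeError)` matches (TypeError is in the tuple) → answer = 35.
3. `except Exception` is not reached.
Result: 35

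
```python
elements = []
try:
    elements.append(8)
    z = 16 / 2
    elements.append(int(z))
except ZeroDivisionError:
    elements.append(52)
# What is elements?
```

Step-by-step execution trace:
1. try: `elements.append(8)` → elements = [8].
2. `z = 16 / 2` → z = 8.0. No exception raised.
3. `elements.append(int(z))` → elements = [8, 8].
4. `except ZeroDivisionError` is skipped (no exception was raised).
Result: [8, 8]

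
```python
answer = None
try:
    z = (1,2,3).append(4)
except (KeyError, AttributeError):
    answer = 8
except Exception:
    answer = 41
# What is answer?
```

Step-by-step execution trace:
1. `z = (1,2,3).append(4)` raises AttributeError.
2. `except (KeyError, AttributeError)` matches (AttributeError is in the tuple) → answer = 8.
3. `except Exception` is not reached.
Result: 8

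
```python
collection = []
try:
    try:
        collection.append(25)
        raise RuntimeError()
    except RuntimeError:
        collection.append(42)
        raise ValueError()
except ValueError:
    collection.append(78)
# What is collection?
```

Step-by-step execution trace:
1. Inner try: `collection.append(25)` → collection = [25].
2. `raise RuntimeError()` raises RuntimeError.
3. Inner `except RuntimeError` matches → `collection.append(42)` → collection = [25, 42].
4. `raise ValueError()` raises ValueError; propagates to outer try.
5. Outer `except ValueError` matches → `collection.append(78)` → collection = [25, 42, 78].
Result: [25, 42, 78]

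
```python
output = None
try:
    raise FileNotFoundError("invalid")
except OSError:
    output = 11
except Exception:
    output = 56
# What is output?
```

Step-by-step execution trace:
1. `raise FileNotFoundError(...)` raises FileNotFoundError.
2. `except OSError` matches (FileNotFoundError is a subclass of OSError) → output = 11.
3. `except Exception` is not reached.
Result: 11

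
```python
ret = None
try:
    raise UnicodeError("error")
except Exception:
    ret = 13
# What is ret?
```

Step-by-step execution trace:
1. `raise UnicodeError(...)` raises UnicodeError.
2. `except Exception` matches (UnicodeError is a subclass of Exception) → ret = 13.
Result: 13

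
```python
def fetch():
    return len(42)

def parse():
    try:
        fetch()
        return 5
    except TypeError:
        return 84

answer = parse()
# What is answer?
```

Step-by-step execution trace:
1. `parse()` calls `fetch()`.
2. `fetch()` evaluates `len(42)`, which raises TypeError; it propagates to the caller.
3. `return 5` is not reached.
4. `except TypeError` in parse matches → returns 84.
5. answer = 84.
Result: 84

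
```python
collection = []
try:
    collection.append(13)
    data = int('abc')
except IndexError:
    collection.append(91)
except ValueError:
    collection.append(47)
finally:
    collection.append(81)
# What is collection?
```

Step-by-step execution trace:
1. try: `collection.append(13)` → collection = [13].
2. `data = int('abc')` raises ValueError.
3. `except IndexError` does not match ValueError; skipped.
4. `except ValueError` matches → `collection.append(47)` → collection = [13, 47].
5. finally always runs: `collection.append(81)` → collection = [13, 47, 81].
Result: [13, 47, 81]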